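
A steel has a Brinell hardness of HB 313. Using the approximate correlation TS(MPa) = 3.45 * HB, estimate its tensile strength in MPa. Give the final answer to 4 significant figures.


TS (MPa) = 3.45 * HB
TS = 3.45 * 313
TS = 1080 MPa


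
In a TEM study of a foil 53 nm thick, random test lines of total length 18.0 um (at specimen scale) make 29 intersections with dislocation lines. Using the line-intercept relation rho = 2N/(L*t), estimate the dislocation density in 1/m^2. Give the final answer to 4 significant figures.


rho = 2N / (L * t)
L = 18.0 um = 1.8e-05 m, t = 53 nm = 5.3e-08 m
rho = 2 * 29 / (1.8e-05 * 5.3e-08)
rho = 6.08e+13 1/m^2


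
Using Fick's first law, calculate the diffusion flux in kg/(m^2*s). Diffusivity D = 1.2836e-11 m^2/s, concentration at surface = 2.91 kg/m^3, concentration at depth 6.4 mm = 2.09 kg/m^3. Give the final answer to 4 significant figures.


J = -D * (dC/dx) = D * (C1 - C2) / dx
J = 1.2836e-11 * (2.91 - 2.09) / 6.4e-03
J = 1.645e-09 kg/(m^2*s)


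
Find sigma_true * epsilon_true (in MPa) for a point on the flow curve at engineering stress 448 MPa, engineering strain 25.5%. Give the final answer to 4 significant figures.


sigma_true = sigma_eng * (1 + epsilon_eng)
sigma_true = 448 * (1 + 0.255) = 562.24 MPa
epsilon_true = ln(1 + epsilon_eng)
epsilon_true = ln(1 + 0.255) = 0.227136
sigma_true * epsilon_true = 562.24 * 0.227136 = 127.7 MPa


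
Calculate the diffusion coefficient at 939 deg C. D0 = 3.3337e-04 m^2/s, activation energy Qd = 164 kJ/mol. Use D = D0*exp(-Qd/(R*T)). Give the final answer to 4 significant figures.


D = D0 * exp(-Qd / (R*T))
T = 1212.15 K
D = 3.3337e-04 * exp(-164e3 / (8.314 * 1212.15))
D = 2.854e-11 m^2/s


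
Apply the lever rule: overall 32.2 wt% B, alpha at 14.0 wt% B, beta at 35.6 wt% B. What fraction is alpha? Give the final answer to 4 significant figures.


f_alpha = (C_beta - C0) / (C_beta - C_alpha)
f_alpha = (35.6 - 32.2) / (35.6 - 14.0)
f_alpha = 0.1574


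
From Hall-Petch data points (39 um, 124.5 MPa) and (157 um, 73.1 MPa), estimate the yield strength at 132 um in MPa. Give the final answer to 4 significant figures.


sigma_y = sigma0 + k / sqrt(d)
1/sqrt(d1) = 1/sqrt(3.9e-05) = 160.128;  1/sqrt(d2) = 79.8087
k = (sigma1 - sigma2) / (1/sqrt(d1) - 1/sqrt(d2)) = (124.5 - 73.1) / (160.128 - 79.8087) = 0.639944 MPa*m^0.5
sigma0 = sigma1 - k/sqrt(d1) = 124.5 - 0.639944*160.128 = 22.0269 MPa
sigma_y(d3) = 22.0269 + 0.639944 / sqrt(1.32e-04) = 77.73 MPa


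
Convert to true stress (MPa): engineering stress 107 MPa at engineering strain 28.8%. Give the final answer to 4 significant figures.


sigma_true = sigma_eng * (1 + epsilon_eng)
sigma_true = 107 * (1 + 0.288)
sigma_true = 137.8 MPa


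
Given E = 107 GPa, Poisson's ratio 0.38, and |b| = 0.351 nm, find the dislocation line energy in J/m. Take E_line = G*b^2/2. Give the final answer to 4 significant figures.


Step 1: G = E / (2*(1+nu))
G = 107 / (2*(1+0.38)) = 38.7681 GPa = 3.87681e+10 Pa
Step 2: E_line = G*b^2/2
b = 0.351 nm = 3.51e-10 m
E_line = 0.5 * 3.87681e+10 * (3.51e-10)^2 = 2.388e-09 J/m


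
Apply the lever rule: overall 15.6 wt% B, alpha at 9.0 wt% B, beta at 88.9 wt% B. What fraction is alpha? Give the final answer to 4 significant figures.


f_alpha = (C_beta - C0) / (C_beta - C_alpha)
f_alpha = (88.9 - 15.6) / (88.9 - 9.0)
f_alpha = 0.9174


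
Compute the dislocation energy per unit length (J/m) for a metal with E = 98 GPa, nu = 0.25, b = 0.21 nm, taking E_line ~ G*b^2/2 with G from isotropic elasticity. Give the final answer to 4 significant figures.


Step 1: G = E / (2*(1+nu))
G = 98 / (2*(1+0.25)) = 39.2 GPa = 3.92e+10 Pa
Step 2: E_line = G*b^2/2
b = 0.21 nm = 2.1e-10 m
E_line = 0.5 * 3.92e+10 * (2.1e-10)^2 = 8.644e-10 J/m


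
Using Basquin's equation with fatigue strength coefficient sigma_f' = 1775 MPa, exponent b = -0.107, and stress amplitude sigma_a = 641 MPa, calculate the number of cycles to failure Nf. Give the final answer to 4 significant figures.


sigma_a = sigma_f' * (2*Nf)^b
2*Nf = (sigma_a / sigma_f')^(1/b)
2*Nf = (641 / 1775)^(1/-0.107)
2*Nf = 13615.1
Nf = 6808 cycles


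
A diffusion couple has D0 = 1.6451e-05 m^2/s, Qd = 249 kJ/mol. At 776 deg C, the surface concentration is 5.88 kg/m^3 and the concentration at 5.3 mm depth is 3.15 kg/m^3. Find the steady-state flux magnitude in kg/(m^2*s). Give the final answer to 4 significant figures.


Step 1: D = D0 * exp(-Qd/(R*T))
T = 776 + 273.15 = 1049.15 K
D = 1.6451e-05 * exp(-249e3 / (8.314 * 1049.15)) = 6.58623e-18 m^2/s
Step 2: J = D * (C1 - C2) / dx
J = 6.58623e-18 * (5.88 - 3.15) / 5.3e-03
J = 3.393e-15 kg/(m^2*s)


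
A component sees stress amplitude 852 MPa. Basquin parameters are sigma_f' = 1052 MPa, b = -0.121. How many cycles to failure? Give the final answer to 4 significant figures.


sigma_a = sigma_f' * (2*Nf)^b
2*Nf = (sigma_a / sigma_f')^(1/b)
2*Nf = (852 / 1052)^(1/-0.121)
2*Nf = 5.71252
Nf = 2.856 cycles


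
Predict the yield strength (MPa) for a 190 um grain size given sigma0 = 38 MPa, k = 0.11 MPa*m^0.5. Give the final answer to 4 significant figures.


sigma_y = sigma0 + k / sqrt(d)
d = 190 um = 1.9e-04 m
sigma_y = 38 + 0.11 / sqrt(1.9e-04)
sigma_y = 45.98 MPa


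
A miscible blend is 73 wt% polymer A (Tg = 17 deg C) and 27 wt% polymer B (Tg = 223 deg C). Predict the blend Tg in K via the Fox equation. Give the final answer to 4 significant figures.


1/Tg = w1/Tg1 + w2/Tg2 (in Kelvin)
Tg1 = 290.15 K, Tg2 = 496.15 K
1/Tg = 0.73/290.15 + 0.27/496.15
Tg = 326.8 K


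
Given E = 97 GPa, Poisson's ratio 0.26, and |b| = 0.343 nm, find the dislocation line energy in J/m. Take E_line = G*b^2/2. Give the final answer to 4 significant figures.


Step 1: G = E / (2*(1+nu))
G = 97 / (2*(1+0.26)) = 38.4921 GPa = 3.84921e+10 Pa
Step 2: E_line = G*b^2/2
b = 0.343 nm = 3.43e-10 m
E_line = 0.5 * 3.84921e+10 * (3.43e-10)^2 = 2.264e-09 J/m


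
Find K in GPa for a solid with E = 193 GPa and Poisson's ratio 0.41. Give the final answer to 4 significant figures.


K = E / (3*(1-2*nu))
K = 193 / (3*(1-2*0.41))
K = 357.4 GPa


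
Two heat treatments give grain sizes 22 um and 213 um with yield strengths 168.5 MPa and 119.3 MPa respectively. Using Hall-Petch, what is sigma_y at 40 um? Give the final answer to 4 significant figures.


sigma_y = sigma0 + k / sqrt(d)
1/sqrt(d1) = 1/sqrt(2.2e-05) = 213.201;  1/sqrt(d2) = 68.5189
k = (sigma1 - sigma2) / (1/sqrt(d1) - 1/sqrt(d2)) = (168.5 - 119.3) / (213.201 - 68.5189) = 0.340056 MPa*m^0.5
sigma0 = sigma1 - k/sqrt(d1) = 168.5 - 0.340056*213.201 = 95.9997 MPa
sigma_y(d3) = 95.9997 + 0.340056 / sqrt(4e-05) = 149.8 MPa


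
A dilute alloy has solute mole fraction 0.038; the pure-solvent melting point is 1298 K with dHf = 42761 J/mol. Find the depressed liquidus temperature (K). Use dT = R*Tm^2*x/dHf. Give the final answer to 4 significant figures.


dT = R*Tm^2*x / dHf
dT = 8.314 * 1298^2 * 0.038 / 42761
dT = 12.4479 K
T_new = 1298 - 12.4479 = 1286 K


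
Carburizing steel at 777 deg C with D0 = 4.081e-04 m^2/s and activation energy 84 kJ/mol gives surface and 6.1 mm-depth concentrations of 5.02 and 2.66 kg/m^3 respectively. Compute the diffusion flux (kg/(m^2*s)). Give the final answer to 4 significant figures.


Step 1: D = D0 * exp(-Qd/(R*T))
T = 777 + 273.15 = 1050.15 K
D = 4.081e-04 * exp(-84e3 / (8.314 * 1050.15)) = 2.70671e-08 m^2/s
Step 2: J = D * (C1 - C2) / dx
J = 2.70671e-08 * (5.02 - 2.66) / 6.1e-03
J = 1.047e-05 kg/(m^2*s)


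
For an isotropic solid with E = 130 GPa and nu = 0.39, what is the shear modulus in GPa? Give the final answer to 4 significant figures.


G = E / (2*(1+nu))
G = 130 / (2*(1+0.39))
G = 46.76 GPa


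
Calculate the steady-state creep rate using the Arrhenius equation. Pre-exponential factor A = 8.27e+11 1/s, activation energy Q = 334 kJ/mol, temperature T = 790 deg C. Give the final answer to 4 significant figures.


rate = A * exp(-Q / (R*T))
T = 790 + 273.15 = 1063.15 K
rate = 8.27e+11 * exp(-334e3 / (8.314 * 1063.15))
rate = 3.212e-05 1/s


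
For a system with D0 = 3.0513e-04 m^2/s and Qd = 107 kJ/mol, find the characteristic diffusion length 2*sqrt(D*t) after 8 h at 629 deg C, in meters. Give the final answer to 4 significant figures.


Step 1: D = D0 * exp(-Qd/(R*T))
T = 902.15 K
D = 3.0513e-04 * exp(-107e3 / (8.314 * 902.15)) = 1.9451e-10 m^2/s
Step 2: L = 2*sqrt(D*t)
t = 8 h = 28800 s
L = 2*sqrt(1.9451e-10 * 28800) = 4.734e-03 m


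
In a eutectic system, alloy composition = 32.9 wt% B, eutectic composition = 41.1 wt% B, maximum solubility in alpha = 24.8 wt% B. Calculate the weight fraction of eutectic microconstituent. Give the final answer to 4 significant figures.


f_primary = (C_e - C0) / (C_e - C_alpha_max)
f_primary = (41.1 - 32.9) / (41.1 - 24.8)
f_primary = 0.503067
f_eutectic = 1 - 0.503067 = 0.4969


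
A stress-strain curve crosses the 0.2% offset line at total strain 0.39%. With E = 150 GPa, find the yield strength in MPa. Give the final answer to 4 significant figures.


Offset strain = 0.002
Elastic strain at yield = total_strain - offset = 3.9e-03 - 0.002 = 1.9e-03
sigma_y = E * elastic_strain = 150000 * 1.9e-03
sigma_y = 285 MPa


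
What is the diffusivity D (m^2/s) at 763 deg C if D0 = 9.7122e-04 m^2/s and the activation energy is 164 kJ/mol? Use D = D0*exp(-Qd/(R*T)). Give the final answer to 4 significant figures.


D = D0 * exp(-Qd / (R*T))
T = 1036.15 K
D = 9.7122e-04 * exp(-164e3 / (8.314 * 1036.15))
D = 5.241e-12 m^2/s


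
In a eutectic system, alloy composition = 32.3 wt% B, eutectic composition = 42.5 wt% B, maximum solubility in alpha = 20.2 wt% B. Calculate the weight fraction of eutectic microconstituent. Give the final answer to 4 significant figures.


f_primary = (C_e - C0) / (C_e - C_alpha_max)
f_primary = (42.5 - 32.3) / (42.5 - 20.2)
f_primary = 0.457399
f_eutectic = 1 - 0.457399 = 0.5426


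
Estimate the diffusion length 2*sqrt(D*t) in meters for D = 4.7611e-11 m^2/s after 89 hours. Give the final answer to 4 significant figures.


t = 89 hr = 320400 s
Diffusion length = 2*sqrt(D*t)
= 2*sqrt(4.7611e-11 * 320400)
= 7.811e-03 m


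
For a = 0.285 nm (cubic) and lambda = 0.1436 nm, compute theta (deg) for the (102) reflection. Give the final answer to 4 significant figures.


d = a / sqrt(h^2+k^2+l^2)
d = 0.285 / sqrt(5) = 0.127456 nm
lambda = 2*d*sin(theta)  =>  sin(theta) = lambda / (2*d)
sin(theta) = 0.1436 / (2 * 0.127456) = 0.563332
theta = 34.29 deg


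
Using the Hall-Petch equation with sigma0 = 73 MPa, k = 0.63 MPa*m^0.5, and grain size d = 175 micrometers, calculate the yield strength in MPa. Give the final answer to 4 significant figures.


sigma_y = sigma0 + k / sqrt(d)
d = 175 um = 1.75e-04 m
sigma_y = 73 + 0.63 / sqrt(1.75e-04)
sigma_y = 120.6 MPa


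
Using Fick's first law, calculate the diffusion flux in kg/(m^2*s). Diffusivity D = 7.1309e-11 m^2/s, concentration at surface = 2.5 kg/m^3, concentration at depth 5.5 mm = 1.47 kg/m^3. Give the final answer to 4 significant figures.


J = -D * (dC/dx) = D * (C1 - C2) / dx
J = 7.1309e-11 * (2.5 - 1.47) / 5.5e-03
J = 1.335e-08 kg/(m^2*s)


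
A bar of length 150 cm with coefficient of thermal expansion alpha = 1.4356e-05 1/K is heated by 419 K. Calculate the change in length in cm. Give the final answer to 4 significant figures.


dL = L0 * alpha * dT
dL = 150 * 1.4356e-05 * 419
dL = 0.9023 cm


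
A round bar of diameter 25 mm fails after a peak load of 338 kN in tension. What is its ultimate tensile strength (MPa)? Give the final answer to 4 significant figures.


A0 = pi*(d/2)^2 = pi*(25/2)^2 = 490.874 mm^2
UTS = F_max / A0 = 338*1000 / 490.874
UTS = 688.6 MPa


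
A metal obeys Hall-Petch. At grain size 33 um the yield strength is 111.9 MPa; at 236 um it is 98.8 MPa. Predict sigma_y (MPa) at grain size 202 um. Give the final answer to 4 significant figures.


sigma_y = sigma0 + k / sqrt(d)
1/sqrt(d1) = 1/sqrt(3.3e-05) = 174.078;  1/sqrt(d2) = 65.0945
k = (sigma1 - sigma2) / (1/sqrt(d1) - 1/sqrt(d2)) = (111.9 - 98.8) / (174.078 - 65.0945) = 0.120202 MPa*m^0.5
sigma0 = sigma1 - k/sqrt(d1) = 111.9 - 0.120202*174.078 = 90.9755 MPa
sigma_y(d3) = 90.9755 + 0.120202 / sqrt(2.02e-04) = 99.43 MPa


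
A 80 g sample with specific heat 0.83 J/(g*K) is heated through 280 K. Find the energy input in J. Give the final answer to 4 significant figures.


Q = m * cp * dT
Q = 80 * 0.83 * 280
Q = 18590 J


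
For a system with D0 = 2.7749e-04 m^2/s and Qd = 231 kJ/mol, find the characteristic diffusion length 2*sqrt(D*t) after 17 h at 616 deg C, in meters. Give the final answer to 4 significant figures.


Step 1: D = D0 * exp(-Qd/(R*T))
T = 889.15 K
D = 2.7749e-04 * exp(-231e3 / (8.314 * 889.15)) = 7.45189e-18 m^2/s
Step 2: L = 2*sqrt(D*t)
t = 17 h = 61200 s
L = 2*sqrt(7.45189e-18 * 61200) = 1.351e-06 m


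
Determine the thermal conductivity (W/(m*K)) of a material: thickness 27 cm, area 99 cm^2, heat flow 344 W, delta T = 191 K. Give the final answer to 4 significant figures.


k = Q*L / (A*dT)
L = 0.27 m, A = 9.9e-03 m^2
k = 344 * 0.27 / (9.9e-03 * 191)
k = 49.12 W/(m*K)


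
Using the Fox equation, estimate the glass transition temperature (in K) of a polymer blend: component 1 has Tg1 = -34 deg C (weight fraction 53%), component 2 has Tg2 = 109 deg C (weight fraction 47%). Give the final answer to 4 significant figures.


1/Tg = w1/Tg1 + w2/Tg2 (in Kelvin)
Tg1 = 239.15 K, Tg2 = 382.15 K
1/Tg = 0.53/239.15 + 0.47/382.15
Tg = 290.2 K


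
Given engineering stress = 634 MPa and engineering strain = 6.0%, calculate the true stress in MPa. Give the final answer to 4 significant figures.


sigma_true = sigma_eng * (1 + epsilon_eng)
sigma_true = 634 * (1 + 0.06)
sigma_true = 672 MPa


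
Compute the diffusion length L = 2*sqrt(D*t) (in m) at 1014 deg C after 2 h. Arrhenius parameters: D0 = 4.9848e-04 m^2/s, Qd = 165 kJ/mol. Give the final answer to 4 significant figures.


Step 1: D = D0 * exp(-Qd/(R*T))
T = 1287.15 K
D = 4.9848e-04 * exp(-165e3 / (8.314 * 1287.15)) = 1.00332e-10 m^2/s
Step 2: L = 2*sqrt(D*t)
t = 2 h = 7200 s
L = 2*sqrt(1.00332e-10 * 7200) = 1.7e-03 m


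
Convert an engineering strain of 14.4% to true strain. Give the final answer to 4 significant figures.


epsilon_true = ln(1 + epsilon_eng)
epsilon_true = ln(1 + 0.144)
epsilon_true = 0.1345


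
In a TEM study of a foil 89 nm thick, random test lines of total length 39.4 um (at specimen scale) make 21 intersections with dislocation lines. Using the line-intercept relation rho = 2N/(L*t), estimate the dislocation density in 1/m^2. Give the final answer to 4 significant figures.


rho = 2N / (L * t)
L = 39.4 um = 3.94e-05 m, t = 89 nm = 8.9e-08 m
rho = 2 * 21 / (3.94e-05 * 8.9e-08)
rho = 1.198e+13 1/m^2


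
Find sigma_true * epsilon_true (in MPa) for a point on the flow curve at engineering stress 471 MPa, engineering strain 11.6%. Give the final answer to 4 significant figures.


sigma_true = sigma_eng * (1 + epsilon_eng)
sigma_true = 471 * (1 + 0.116) = 525.636 MPa
epsilon_true = ln(1 + epsilon_eng)
epsilon_true = ln(1 + 0.116) = 0.109751
sigma_true * epsilon_true = 525.636 * 0.109751 = 57.69 MPa


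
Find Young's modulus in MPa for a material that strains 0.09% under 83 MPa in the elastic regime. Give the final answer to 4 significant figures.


E = sigma / epsilon
epsilon = 0.09% = 9e-04
E = 83 / 9e-04
E = 92220 MPa


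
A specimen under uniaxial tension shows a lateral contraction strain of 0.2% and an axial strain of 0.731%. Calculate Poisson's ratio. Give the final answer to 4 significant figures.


nu = -epsilon_lat / epsilon_axial
Lateral strain is contraction (negative), so using magnitudes:
nu = 0.2 / 0.731
nu = 0.2736


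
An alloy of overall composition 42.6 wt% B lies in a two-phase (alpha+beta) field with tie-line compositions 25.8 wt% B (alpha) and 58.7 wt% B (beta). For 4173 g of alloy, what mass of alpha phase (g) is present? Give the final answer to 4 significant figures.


f_alpha = (C_beta - C0) / (C_beta - C_alpha)
f_alpha = (58.7 - 42.6) / (58.7 - 25.8) = 0.489362
m_alpha = f_alpha * m_total = 0.489362 * 4173 = 2042 g


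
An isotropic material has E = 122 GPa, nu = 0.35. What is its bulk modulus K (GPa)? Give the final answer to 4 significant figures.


K = E / (3*(1-2*nu))
K = 122 / (3*(1-2*0.35))
K = 135.6 GPa


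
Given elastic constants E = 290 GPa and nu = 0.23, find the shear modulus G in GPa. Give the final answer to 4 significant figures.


G = E / (2*(1+nu))
G = 290 / (2*(1+0.23))
G = 117.9 GPa


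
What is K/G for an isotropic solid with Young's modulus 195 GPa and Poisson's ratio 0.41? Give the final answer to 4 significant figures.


G = E / (2*(1+nu))
G = 195 / (2*(1+0.41)) = 69.1489 GPa
K = E / (3*(1-2*nu))
K = 195 / (3*(1-2*0.41)) = 361.111 GPa
K/G = 361.111 / 69.1489 = 5.222


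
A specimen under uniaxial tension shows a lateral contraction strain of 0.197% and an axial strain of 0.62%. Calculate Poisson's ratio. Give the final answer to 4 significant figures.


nu = -epsilon_lat / epsilon_axial
Lateral strain is contraction (negative), so using magnitudes:
nu = 0.197 / 0.62
nu = 0.3177


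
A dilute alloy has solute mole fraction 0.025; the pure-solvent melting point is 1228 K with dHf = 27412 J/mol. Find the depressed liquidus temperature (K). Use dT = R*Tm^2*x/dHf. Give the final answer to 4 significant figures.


dT = R*Tm^2*x / dHf
dT = 8.314 * 1228^2 * 0.025 / 27412
dT = 11.4342 K
T_new = 1228 - 11.4342 = 1217 K


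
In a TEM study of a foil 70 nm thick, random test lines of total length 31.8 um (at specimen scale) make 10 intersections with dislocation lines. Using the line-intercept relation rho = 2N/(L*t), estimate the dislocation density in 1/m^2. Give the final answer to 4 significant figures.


rho = 2N / (L * t)
L = 31.8 um = 3.18e-05 m, t = 70 nm = 7e-08 m
rho = 2 * 10 / (3.18e-05 * 7e-08)
rho = 8.985e+12 1/m^2


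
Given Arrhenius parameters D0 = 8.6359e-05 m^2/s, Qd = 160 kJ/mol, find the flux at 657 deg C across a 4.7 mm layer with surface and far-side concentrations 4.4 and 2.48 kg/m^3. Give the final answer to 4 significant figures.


Step 1: D = D0 * exp(-Qd/(R*T))
T = 657 + 273.15 = 930.15 K
D = 8.6359e-05 * exp(-160e3 / (8.314 * 930.15)) = 8.92951e-14 m^2/s
Step 2: J = D * (C1 - C2) / dx
J = 8.92951e-14 * (4.4 - 2.48) / 4.7e-03
J = 3.648e-11 kg/(m^2*s)


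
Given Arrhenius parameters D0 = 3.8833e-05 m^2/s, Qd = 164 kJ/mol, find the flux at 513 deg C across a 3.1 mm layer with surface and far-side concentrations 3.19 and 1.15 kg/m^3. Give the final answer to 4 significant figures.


Step 1: D = D0 * exp(-Qd/(R*T))
T = 513 + 273.15 = 786.15 K
D = 3.8833e-05 * exp(-164e3 / (8.314 * 786.15)) = 4.92103e-16 m^2/s
Step 2: J = D * (C1 - C2) / dx
J = 4.92103e-16 * (3.19 - 1.15) / 3.1e-03
J = 3.238e-13 kg/(m^2*s)


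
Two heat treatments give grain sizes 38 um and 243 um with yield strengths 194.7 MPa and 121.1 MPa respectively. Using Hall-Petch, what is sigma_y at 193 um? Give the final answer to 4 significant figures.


sigma_y = sigma0 + k / sqrt(d)
1/sqrt(d1) = 1/sqrt(3.8e-05) = 162.221;  1/sqrt(d2) = 64.15
k = (sigma1 - sigma2) / (1/sqrt(d1) - 1/sqrt(d2)) = (194.7 - 121.1) / (162.221 - 64.15) = 0.750474 MPa*m^0.5
sigma0 = sigma1 - k/sqrt(d1) = 194.7 - 0.750474*162.221 = 72.9571 MPa
sigma_y(d3) = 72.9571 + 0.750474 / sqrt(1.93e-04) = 127 MPa


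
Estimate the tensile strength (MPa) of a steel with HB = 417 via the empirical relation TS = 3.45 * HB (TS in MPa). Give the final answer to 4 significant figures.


TS (MPa) = 3.45 * HB
TS = 3.45 * 417
TS = 1439 MPa


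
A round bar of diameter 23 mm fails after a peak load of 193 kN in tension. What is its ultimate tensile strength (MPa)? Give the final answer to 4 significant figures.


A0 = pi*(d/2)^2 = pi*(23/2)^2 = 415.476 mm^2
UTS = F_max / A0 = 193*1000 / 415.476
UTS = 464.5 MPa


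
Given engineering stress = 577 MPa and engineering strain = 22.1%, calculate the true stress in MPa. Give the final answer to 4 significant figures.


sigma_true = sigma_eng * (1 + epsilon_eng)
sigma_true = 577 * (1 + 0.221)
sigma_true = 704.5 MPa


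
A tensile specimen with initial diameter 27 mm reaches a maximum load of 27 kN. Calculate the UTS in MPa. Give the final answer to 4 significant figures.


A0 = pi*(d/2)^2 = pi*(27/2)^2 = 572.555 mm^2
UTS = F_max / A0 = 27*1000 / 572.555
UTS = 47.16 MPa


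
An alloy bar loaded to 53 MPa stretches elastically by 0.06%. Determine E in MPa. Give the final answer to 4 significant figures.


E = sigma / epsilon
epsilon = 0.06% = 6e-04
E = 53 / 6e-04
E = 88330 MPa


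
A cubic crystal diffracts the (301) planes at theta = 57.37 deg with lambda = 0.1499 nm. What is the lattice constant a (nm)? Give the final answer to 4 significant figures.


d = lambda / (2*sin(theta))
d = 0.1499 / (2*sin(57.37 deg))
d = 0.0889963 nm
a = d * sqrt(h^2+k^2+l^2) = 0.0889963 * sqrt(10)
a = 0.2814 nm


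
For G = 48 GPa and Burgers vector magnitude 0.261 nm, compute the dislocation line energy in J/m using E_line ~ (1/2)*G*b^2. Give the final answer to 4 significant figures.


E = G*b^2/2
b = 0.261 nm = 2.61e-10 m
G = 48 GPa = 4.8e+10 Pa
E = 0.5 * 4.8e+10 * (2.61e-10)^2
E = 1.635e-09 J/m


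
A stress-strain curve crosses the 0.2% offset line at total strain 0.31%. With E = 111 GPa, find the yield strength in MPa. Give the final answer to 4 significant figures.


Offset strain = 0.002
Elastic strain at yield = total_strain - offset = 3.1e-03 - 0.002 = 1.1e-03
sigma_y = E * elastic_strain = 111000 * 1.1e-03
sigma_y = 122.1 MPa


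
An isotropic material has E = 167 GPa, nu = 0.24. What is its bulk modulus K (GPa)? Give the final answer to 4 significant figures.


K = E / (3*(1-2*nu))
K = 167 / (3*(1-2*0.24))
K = 107.1 GPa


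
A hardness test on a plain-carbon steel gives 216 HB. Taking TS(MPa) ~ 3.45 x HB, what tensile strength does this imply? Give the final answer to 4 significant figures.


TS (MPa) = 3.45 * HB
TS = 3.45 * 216
TS = 745.2 MPa


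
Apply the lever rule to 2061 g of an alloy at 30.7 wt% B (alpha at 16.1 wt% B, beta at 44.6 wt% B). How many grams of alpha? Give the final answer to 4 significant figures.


f_alpha = (C_beta - C0) / (C_beta - C_alpha)
f_alpha = (44.6 - 30.7) / (44.6 - 16.1) = 0.487719
m_alpha = f_alpha * m_total = 0.487719 * 2061 = 1005 g


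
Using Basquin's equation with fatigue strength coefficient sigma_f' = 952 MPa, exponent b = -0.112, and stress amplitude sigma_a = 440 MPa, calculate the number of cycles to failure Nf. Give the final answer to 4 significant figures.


sigma_a = sigma_f' * (2*Nf)^b
2*Nf = (sigma_a / sigma_f')^(1/b)
2*Nf = (440 / 952)^(1/-0.112)
2*Nf = 983.369
Nf = 491.7 cycles


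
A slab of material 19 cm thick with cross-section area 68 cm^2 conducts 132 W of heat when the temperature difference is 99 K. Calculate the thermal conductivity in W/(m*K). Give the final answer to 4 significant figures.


k = Q*L / (A*dT)
L = 0.19 m, A = 6.8e-03 m^2
k = 132 * 0.19 / (6.8e-03 * 99)
k = 37.25 W/(m*K)


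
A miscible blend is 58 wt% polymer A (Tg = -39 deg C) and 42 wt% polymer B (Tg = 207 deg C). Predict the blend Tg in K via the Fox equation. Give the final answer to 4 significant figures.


1/Tg = w1/Tg1 + w2/Tg2 (in Kelvin)
Tg1 = 234.15 K, Tg2 = 480.15 K
1/Tg = 0.58/234.15 + 0.42/480.15
Tg = 298.3 K


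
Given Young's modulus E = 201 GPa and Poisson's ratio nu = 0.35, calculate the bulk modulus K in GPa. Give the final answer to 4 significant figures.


K = E / (3*(1-2*nu))
K = 201 / (3*(1-2*0.35))
K = 223.3 GPa


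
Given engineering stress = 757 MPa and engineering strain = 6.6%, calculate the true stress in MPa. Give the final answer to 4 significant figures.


sigma_true = sigma_eng * (1 + epsilon_eng)
sigma_true = 757 * (1 + 0.066)
sigma_true = 807 MPa


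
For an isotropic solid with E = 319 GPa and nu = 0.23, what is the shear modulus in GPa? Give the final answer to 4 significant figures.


G = E / (2*(1+nu))
G = 319 / (2*(1+0.23))
G = 129.7 GPa


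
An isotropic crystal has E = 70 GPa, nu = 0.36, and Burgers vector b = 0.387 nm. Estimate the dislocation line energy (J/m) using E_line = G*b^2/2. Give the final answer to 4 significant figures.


Step 1: G = E / (2*(1+nu))
G = 70 / (2*(1+0.36)) = 25.7353 GPa = 2.57353e+10 Pa
Step 2: E_line = G*b^2/2
b = 0.387 nm = 3.87e-10 m
E_line = 0.5 * 2.57353e+10 * (3.87e-10)^2 = 1.927e-09 J/m


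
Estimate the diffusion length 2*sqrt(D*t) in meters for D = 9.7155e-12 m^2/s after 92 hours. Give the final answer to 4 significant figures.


t = 92 hr = 331200 s
Diffusion length = 2*sqrt(D*t)
= 2*sqrt(9.7155e-12 * 331200)
= 3.588e-03 m


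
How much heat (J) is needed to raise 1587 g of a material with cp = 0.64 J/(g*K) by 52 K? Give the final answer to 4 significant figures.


Q = m * cp * dT
Q = 1587 * 0.64 * 52
Q = 52820 J


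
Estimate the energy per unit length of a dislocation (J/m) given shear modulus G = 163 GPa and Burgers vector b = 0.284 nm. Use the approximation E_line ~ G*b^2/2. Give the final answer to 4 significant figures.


E = G*b^2/2
b = 0.284 nm = 2.84e-10 m
G = 163 GPa = 1.63e+11 Pa
E = 0.5 * 1.63e+11 * (2.84e-10)^2
E = 6.573e-09 J/m


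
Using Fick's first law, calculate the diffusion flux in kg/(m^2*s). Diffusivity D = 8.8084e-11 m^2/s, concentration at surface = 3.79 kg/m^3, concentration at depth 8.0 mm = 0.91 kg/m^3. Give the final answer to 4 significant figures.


J = -D * (dC/dx) = D * (C1 - C2) / dx
J = 8.8084e-11 * (3.79 - 0.91) / 8e-03
J = 3.171e-08 kg/(m^2*s)


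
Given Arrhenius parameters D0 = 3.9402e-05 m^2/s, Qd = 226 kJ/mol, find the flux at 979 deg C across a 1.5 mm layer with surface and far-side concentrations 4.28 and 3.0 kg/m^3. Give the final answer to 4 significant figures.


Step 1: D = D0 * exp(-Qd/(R*T))
T = 979 + 273.15 = 1252.15 K
D = 3.9402e-05 * exp(-226e3 / (8.314 * 1252.15)) = 1.47018e-14 m^2/s
Step 2: J = D * (C1 - C2) / dx
J = 1.47018e-14 * (4.28 - 3.0) / 1.5e-03
J = 1.255e-11 kg/(m^2*s)


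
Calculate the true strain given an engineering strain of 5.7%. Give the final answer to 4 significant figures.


epsilon_true = ln(1 + epsilon_eng)
epsilon_true = ln(1 + 0.057)
epsilon_true = 0.05543


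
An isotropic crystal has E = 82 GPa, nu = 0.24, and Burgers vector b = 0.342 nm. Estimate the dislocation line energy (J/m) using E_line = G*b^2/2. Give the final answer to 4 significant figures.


Step 1: G = E / (2*(1+nu))
G = 82 / (2*(1+0.24)) = 33.0645 GPa = 3.30645e+10 Pa
Step 2: E_line = G*b^2/2
b = 0.342 nm = 3.42e-10 m
E_line = 0.5 * 3.30645e+10 * (3.42e-10)^2 = 1.934e-09 J/m


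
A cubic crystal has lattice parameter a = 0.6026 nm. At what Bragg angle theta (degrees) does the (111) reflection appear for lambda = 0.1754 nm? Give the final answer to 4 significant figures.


d = a / sqrt(h^2+k^2+l^2)
d = 0.6026 / sqrt(3) = 0.347911 nm
lambda = 2*d*sin(theta)  =>  sin(theta) = lambda / (2*d)
sin(theta) = 0.1754 / (2 * 0.347911) = 0.252076
theta = 14.6 deg


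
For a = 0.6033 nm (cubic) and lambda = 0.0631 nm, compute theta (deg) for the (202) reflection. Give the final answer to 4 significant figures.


d = a / sqrt(h^2+k^2+l^2)
d = 0.6033 / sqrt(8) = 0.213299 nm
lambda = 2*d*sin(theta)  =>  sin(theta) = lambda / (2*d)
sin(theta) = 0.0631 / (2 * 0.213299) = 0.147915
theta = 8.506 deg


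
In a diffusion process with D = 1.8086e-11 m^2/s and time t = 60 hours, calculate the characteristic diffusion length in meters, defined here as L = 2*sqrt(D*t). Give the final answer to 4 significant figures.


t = 60 hr = 216000 s
Diffusion length = 2*sqrt(D*t)
= 2*sqrt(1.8086e-11 * 216000)
= 3.953e-03 m


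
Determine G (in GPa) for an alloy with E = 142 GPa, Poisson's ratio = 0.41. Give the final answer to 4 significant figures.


G = E / (2*(1+nu))
G = 142 / (2*(1+0.41))
G = 50.35 GPa


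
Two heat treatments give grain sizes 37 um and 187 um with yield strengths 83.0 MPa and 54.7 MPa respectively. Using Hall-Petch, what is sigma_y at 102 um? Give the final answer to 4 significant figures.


sigma_y = sigma0 + k / sqrt(d)
1/sqrt(d1) = 1/sqrt(3.7e-05) = 164.399;  1/sqrt(d2) = 73.1272
k = (sigma1 - sigma2) / (1/sqrt(d1) - 1/sqrt(d2)) = (83.0 - 54.7) / (164.399 - 73.1272) = 0.310063 MPa*m^0.5
sigma0 = sigma1 - k/sqrt(d1) = 83.0 - 0.310063*164.399 = 32.0259 MPa
sigma_y(d3) = 32.0259 + 0.310063 / sqrt(1.02e-04) = 62.73 MPa


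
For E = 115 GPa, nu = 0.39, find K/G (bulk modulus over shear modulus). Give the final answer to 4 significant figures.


G = E / (2*(1+nu))
G = 115 / (2*(1+0.39)) = 41.3669 GPa
K = E / (3*(1-2*nu))
K = 115 / (3*(1-2*0.39)) = 174.242 GPa
K/G = 174.242 / 41.3669 = 4.212


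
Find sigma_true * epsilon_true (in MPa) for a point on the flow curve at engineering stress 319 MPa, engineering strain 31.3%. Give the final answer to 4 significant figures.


sigma_true = sigma_eng * (1 + epsilon_eng)
sigma_true = 319 * (1 + 0.313) = 418.847 MPa
epsilon_true = ln(1 + epsilon_eng)
epsilon_true = ln(1 + 0.313) = 0.272315
sigma_true * epsilon_true = 418.847 * 0.272315 = 114.1 MPa


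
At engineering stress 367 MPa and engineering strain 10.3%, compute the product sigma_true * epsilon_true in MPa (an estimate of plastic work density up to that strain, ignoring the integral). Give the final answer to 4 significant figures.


sigma_true = sigma_eng * (1 + epsilon_eng)
sigma_true = 367 * (1 + 0.103) = 404.801 MPa
epsilon_true = ln(1 + epsilon_eng)
epsilon_true = ln(1 + 0.103) = 0.0980337
sigma_true * epsilon_true = 404.801 * 0.0980337 = 39.68 MPa


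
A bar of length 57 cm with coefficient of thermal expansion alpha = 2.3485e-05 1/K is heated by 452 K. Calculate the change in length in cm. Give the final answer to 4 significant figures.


dL = L0 * alpha * dT
dL = 57 * 2.3485e-05 * 452
dL = 0.6051 cm


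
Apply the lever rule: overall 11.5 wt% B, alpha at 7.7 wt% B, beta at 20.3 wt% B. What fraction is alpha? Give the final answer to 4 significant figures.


f_alpha = (C_beta - C0) / (C_beta - C_alpha)
f_alpha = (20.3 - 11.5) / (20.3 - 7.7)
f_alpha = 0.6984


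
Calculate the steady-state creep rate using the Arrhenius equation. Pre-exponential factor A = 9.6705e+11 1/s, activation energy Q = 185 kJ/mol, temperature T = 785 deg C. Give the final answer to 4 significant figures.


rate = A * exp(-Q / (R*T))
T = 785 + 273.15 = 1058.15 K
rate = 9.6705e+11 * exp(-185e3 / (8.314 * 1058.15))
rate = 712.5 1/s


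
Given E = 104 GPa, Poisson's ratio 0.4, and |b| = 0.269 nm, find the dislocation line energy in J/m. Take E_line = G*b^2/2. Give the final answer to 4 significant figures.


Step 1: G = E / (2*(1+nu))
G = 104 / (2*(1+0.4)) = 37.1429 GPa = 3.71429e+10 Pa
Step 2: E_line = G*b^2/2
b = 0.269 nm = 2.69e-10 m
E_line = 0.5 * 3.71429e+10 * (2.69e-10)^2 = 1.344e-09 J/m


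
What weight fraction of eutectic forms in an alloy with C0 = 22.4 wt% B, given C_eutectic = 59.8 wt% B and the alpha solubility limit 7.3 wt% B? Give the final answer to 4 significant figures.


f_primary = (C_e - C0) / (C_e - C_alpha_max)
f_primary = (59.8 - 22.4) / (59.8 - 7.3)
f_primary = 0.712381
f_eutectic = 1 - 0.712381 = 0.2876


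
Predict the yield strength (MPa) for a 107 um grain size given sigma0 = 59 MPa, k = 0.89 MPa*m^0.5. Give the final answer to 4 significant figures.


sigma_y = sigma0 + k / sqrt(d)
d = 107 um = 1.07e-04 m
sigma_y = 59 + 0.89 / sqrt(1.07e-04)
sigma_y = 145 MPa


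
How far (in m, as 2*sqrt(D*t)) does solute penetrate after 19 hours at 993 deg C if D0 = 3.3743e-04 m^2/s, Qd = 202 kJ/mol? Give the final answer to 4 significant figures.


Step 1: D = D0 * exp(-Qd/(R*T))
T = 1266.15 K
D = 3.3743e-04 * exp(-202e3 / (8.314 * 1266.15)) = 1.56471e-12 m^2/s
Step 2: L = 2*sqrt(D*t)
t = 19 h = 68400 s
L = 2*sqrt(1.56471e-12 * 68400) = 6.543e-04 m


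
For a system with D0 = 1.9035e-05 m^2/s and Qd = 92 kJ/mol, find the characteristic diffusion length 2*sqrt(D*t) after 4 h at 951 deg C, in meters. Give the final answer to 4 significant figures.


Step 1: D = D0 * exp(-Qd/(R*T))
T = 1224.15 K
D = 1.9035e-05 * exp(-92e3 / (8.314 * 1224.15)) = 2.25818e-09 m^2/s
Step 2: L = 2*sqrt(D*t)
t = 4 h = 14400 s
L = 2*sqrt(2.25818e-09 * 14400) = 0.0114 m


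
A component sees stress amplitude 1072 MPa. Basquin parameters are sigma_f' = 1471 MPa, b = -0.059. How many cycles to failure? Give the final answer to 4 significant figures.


sigma_a = sigma_f' * (2*Nf)^b
2*Nf = (sigma_a / sigma_f')^(1/b)
2*Nf = (1072 / 1471)^(1/-0.059)
2*Nf = 213.362
Nf = 106.7 cycles


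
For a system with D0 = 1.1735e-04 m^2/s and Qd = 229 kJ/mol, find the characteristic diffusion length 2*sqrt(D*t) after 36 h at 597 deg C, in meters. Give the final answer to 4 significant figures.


Step 1: D = D0 * exp(-Qd/(R*T))
T = 870.15 K
D = 1.1735e-04 * exp(-229e3 / (8.314 * 870.15)) = 2.10009e-18 m^2/s
Step 2: L = 2*sqrt(D*t)
t = 36 h = 129600 s
L = 2*sqrt(2.10009e-18 * 129600) = 1.043e-06 m


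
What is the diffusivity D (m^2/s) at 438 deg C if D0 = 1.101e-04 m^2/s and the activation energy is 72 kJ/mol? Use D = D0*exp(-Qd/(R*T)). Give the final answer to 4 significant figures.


D = D0 * exp(-Qd / (R*T))
T = 711.15 K
D = 1.101e-04 * exp(-72e3 / (8.314 * 711.15))
D = 5.664e-10 m^2/s


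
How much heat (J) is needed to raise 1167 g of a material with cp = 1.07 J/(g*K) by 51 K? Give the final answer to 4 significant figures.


Q = m * cp * dT
Q = 1167 * 1.07 * 51
Q = 63680 J


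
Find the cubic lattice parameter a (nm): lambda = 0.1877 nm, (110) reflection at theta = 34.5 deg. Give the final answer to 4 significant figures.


d = lambda / (2*sin(theta))
d = 0.1877 / (2*sin(34.5 deg))
d = 0.165694 nm
a = d * sqrt(h^2+k^2+l^2) = 0.165694 * sqrt(2)
a = 0.2343 nm


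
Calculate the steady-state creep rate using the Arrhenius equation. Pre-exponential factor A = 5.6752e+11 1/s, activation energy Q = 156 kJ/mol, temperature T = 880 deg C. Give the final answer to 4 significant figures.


rate = A * exp(-Q / (R*T))
T = 880 + 273.15 = 1153.15 K
rate = 5.6752e+11 * exp(-156e3 / (8.314 * 1153.15))
rate = 48680 1/s


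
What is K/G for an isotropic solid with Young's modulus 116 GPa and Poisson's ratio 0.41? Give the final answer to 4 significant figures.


G = E / (2*(1+nu))
G = 116 / (2*(1+0.41)) = 41.1348 GPa
K = E / (3*(1-2*nu))
K = 116 / (3*(1-2*0.41)) = 214.815 GPa
K/G = 214.815 / 41.1348 = 5.222


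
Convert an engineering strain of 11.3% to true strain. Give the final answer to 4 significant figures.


epsilon_true = ln(1 + epsilon_eng)
epsilon_true = ln(1 + 0.113)
epsilon_true = 0.1071


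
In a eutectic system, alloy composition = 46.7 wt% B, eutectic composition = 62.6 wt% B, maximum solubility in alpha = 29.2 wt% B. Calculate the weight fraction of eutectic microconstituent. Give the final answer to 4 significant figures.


f_primary = (C_e - C0) / (C_e - C_alpha_max)
f_primary = (62.6 - 46.7) / (62.6 - 29.2)
f_primary = 0.476048
f_eutectic = 1 - 0.476048 = 0.524


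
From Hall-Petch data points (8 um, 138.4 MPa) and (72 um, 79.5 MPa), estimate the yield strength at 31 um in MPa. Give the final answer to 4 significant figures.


sigma_y = sigma0 + k / sqrt(d)
1/sqrt(d1) = 1/sqrt(8e-06) = 353.553;  1/sqrt(d2) = 117.851
k = (sigma1 - sigma2) / (1/sqrt(d1) - 1/sqrt(d2)) = (138.4 - 79.5) / (353.553 - 117.851) = 0.249892 MPa*m^0.5
sigma0 = sigma1 - k/sqrt(d1) = 138.4 - 0.249892*353.553 = 50.05 MPa
sigma_y(d3) = 50.05 + 0.249892 / sqrt(3.1e-05) = 94.93 MPa


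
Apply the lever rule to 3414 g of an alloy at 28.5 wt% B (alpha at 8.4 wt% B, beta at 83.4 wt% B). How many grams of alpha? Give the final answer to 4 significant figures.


f_alpha = (C_beta - C0) / (C_beta - C_alpha)
f_alpha = (83.4 - 28.5) / (83.4 - 8.4) = 0.732
m_alpha = f_alpha * m_total = 0.732 * 3414 = 2499 g


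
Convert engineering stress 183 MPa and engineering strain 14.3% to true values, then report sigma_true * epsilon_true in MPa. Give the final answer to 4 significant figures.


sigma_true = sigma_eng * (1 + epsilon_eng)
sigma_true = 183 * (1 + 0.143) = 209.169 MPa
epsilon_true = ln(1 + epsilon_eng)
epsilon_true = ln(1 + 0.143) = 0.133656
sigma_true * epsilon_true = 209.169 * 0.133656 = 27.96 MPa


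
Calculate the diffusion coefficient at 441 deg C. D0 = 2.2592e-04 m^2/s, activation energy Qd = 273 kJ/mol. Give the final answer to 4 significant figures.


D = D0 * exp(-Qd / (R*T))
T = 714.15 K
D = 2.2592e-04 * exp(-273e3 / (8.314 * 714.15))
D = 2.429e-24 m^2/s


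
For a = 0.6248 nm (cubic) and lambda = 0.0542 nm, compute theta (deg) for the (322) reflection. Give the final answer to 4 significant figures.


d = a / sqrt(h^2+k^2+l^2)
d = 0.6248 / sqrt(17) = 0.151536 nm
lambda = 2*d*sin(theta)  =>  sin(theta) = lambda / (2*d)
sin(theta) = 0.0542 / (2 * 0.151536) = 0.178835
theta = 10.3 deg


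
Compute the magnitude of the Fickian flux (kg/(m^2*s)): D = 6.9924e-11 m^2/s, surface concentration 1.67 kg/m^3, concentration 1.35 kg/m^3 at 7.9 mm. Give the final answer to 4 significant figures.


J = -D * (dC/dx) = D * (C1 - C2) / dx
J = 6.9924e-11 * (1.67 - 1.35) / 7.9e-03
J = 2.832e-09 kg/(m^2*s)


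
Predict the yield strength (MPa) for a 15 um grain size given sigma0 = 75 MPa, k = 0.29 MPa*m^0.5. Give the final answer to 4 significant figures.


sigma_y = sigma0 + k / sqrt(d)
d = 15 um = 1.5e-05 m
sigma_y = 75 + 0.29 / sqrt(1.5e-05)
sigma_y = 149.9 MPa


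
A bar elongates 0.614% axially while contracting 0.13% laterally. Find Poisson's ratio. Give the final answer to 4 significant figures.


nu = -epsilon_lat / epsilon_axial
Lateral strain is contraction (negative), so using magnitudes:
nu = 0.13 / 0.614
nu = 0.2117


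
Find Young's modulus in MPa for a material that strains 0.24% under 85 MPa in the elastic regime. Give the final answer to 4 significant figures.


E = sigma / epsilon
epsilon = 0.24% = 2.4e-03
E = 85 / 2.4e-03
E = 35420 MPa


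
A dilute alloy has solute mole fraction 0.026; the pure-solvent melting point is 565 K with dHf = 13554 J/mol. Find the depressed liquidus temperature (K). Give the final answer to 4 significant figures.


dT = R*Tm^2*x / dHf
dT = 8.314 * 565^2 * 0.026 / 13554
dT = 5.09111 K
T_new = 565 - 5.09111 = 559.9 K


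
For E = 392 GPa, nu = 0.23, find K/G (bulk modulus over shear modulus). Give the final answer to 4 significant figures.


G = E / (2*(1+nu))
G = 392 / (2*(1+0.23)) = 159.35 GPa
K = E / (3*(1-2*nu))
K = 392 / (3*(1-2*0.23)) = 241.975 GPa
K/G = 241.975 / 159.35 = 1.519


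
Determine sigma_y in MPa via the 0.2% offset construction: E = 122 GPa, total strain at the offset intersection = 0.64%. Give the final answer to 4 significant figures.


Offset strain = 0.002
Elastic strain at yield = total_strain - offset = 6.4e-03 - 0.002 = 4.4e-03
sigma_y = E * elastic_strain = 122000 * 4.4e-03
sigma_y = 536.8 MPa


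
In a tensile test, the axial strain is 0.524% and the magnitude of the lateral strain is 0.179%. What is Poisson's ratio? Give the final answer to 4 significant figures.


nu = -epsilon_lat / epsilon_axial
Lateral strain is contraction (negative), so using magnitudes:
nu = 0.179 / 0.524
nu = 0.3416


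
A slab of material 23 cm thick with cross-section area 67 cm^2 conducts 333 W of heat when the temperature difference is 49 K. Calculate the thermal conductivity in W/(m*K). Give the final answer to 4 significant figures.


k = Q*L / (A*dT)
L = 0.23 m, A = 6.7e-03 m^2
k = 333 * 0.23 / (6.7e-03 * 49)
k = 233.3 W/(m*K)


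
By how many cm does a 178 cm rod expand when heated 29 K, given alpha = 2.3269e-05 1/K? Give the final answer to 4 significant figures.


dL = L0 * alpha * dT
dL = 178 * 2.3269e-05 * 29
dL = 0.1201 cm


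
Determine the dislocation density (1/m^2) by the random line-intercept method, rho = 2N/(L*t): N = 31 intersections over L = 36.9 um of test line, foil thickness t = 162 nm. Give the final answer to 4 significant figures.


rho = 2N / (L * t)
L = 36.9 um = 3.69e-05 m, t = 162 nm = 1.62e-07 m
rho = 2 * 31 / (3.69e-05 * 1.62e-07)
rho = 1.037e+13 1/m^2
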